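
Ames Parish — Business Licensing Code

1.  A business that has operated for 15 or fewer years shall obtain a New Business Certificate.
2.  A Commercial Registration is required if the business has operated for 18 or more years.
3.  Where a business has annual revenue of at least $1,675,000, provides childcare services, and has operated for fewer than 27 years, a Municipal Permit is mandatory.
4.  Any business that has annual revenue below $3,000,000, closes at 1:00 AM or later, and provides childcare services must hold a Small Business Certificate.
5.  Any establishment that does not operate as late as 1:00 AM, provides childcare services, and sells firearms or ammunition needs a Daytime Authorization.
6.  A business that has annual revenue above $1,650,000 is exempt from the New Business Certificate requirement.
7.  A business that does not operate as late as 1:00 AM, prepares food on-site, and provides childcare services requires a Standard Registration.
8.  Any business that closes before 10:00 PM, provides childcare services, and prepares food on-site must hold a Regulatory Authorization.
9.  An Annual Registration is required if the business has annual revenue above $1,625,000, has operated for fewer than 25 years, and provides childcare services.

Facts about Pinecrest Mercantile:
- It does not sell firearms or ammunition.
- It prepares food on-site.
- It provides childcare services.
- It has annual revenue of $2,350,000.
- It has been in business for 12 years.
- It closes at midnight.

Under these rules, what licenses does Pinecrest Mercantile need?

1. years in business 12 ≤ 15 → New Business Certificate required.
2. years in business 12 < 18 → Commercial Registration not required.
3. revenue $2,350,000 ≥ $1,675,000; provides childcare services; years in business 12 < 27 → Municipal Permit required.
4. revenue $2,350,000 < $3,000,000; closes midnight, at/before 1:00 AM; provides childcare services → Small Business Certificate not required.
5. closes midnight, at/before 1:00 AM; provides childcare services; does not sell firearms or ammunition → Daytime Authorization not required.
6. revenue $2,350,000 > $1,650,000 → exempt from New Business Certificate.
7. closes midnight, at/before 1:00 AM; prepares food on-site; provides childcare services → Standard Registration required.
8. closes midnight, after 10:00 PM; provides childcare services; prepares food on-site → Regulatory Authorization not required.
9. revenue $2,350,000 > $1,625,000; years in business 12 < 25; provides childcare services → Annual Registration required.

Annual Registration, Municipal Permit, Standard Registration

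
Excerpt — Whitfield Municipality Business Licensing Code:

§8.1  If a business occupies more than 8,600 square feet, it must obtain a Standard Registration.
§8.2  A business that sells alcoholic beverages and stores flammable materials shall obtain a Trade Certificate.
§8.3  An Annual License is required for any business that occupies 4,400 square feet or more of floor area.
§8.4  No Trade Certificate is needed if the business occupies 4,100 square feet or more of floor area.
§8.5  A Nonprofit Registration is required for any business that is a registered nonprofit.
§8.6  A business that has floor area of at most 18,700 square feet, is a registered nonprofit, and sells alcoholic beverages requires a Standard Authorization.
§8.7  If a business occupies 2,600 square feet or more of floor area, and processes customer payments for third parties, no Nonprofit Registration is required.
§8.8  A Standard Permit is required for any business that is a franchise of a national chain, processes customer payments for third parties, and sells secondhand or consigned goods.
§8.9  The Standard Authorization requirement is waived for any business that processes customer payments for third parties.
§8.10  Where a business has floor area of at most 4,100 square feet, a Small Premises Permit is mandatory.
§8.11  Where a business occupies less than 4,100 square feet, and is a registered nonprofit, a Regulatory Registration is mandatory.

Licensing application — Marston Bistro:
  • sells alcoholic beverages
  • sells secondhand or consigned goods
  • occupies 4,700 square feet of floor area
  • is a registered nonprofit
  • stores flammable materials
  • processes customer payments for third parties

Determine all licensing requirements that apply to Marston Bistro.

§8.1 floor area 4,700 square feet ≤ 8,600 square feet → Standard Registration not required.
§8.2 sells alcoholic beverages; stores flammable materials → Trade Certificate required.
§8.3 floor area 4,700 square feet ≥ 4,400 square feet → Annual License required.
§8.4 floor area 4,700 square feet ≥ 4,100 square feet → exempt from Trade Certificate.
§8.5 is a registered nonprofit → Nonprofit Registration required.
§8.6 floor area 4,700 square feet ≤ 18,700 square feet; is a registered nonprofit; sells alcoholic beverages → Standard Authorization required.
§8.7 floor area 4,700 square feet ≥ 2,600 square feet; processes customer payments for third parties → exempt from Nonprofit Registration.
§8.8 is a registered nonprofit (not: is a franchise of a national chain); processes customer payments for third parties; sells secondhand or consigned goods → Standard Permit not required.
§8.9 processes customer payments for third parties → exempt from Standard Authorization.
§8.10 floor area 4,700 square feet > 4,100 square feet → Small Premises Permit not required.
§8.11 floor area 4,700 square feet ≥ 4,100 square feet; is a registered nonprofit → Regulatory Registration not required.

Annual License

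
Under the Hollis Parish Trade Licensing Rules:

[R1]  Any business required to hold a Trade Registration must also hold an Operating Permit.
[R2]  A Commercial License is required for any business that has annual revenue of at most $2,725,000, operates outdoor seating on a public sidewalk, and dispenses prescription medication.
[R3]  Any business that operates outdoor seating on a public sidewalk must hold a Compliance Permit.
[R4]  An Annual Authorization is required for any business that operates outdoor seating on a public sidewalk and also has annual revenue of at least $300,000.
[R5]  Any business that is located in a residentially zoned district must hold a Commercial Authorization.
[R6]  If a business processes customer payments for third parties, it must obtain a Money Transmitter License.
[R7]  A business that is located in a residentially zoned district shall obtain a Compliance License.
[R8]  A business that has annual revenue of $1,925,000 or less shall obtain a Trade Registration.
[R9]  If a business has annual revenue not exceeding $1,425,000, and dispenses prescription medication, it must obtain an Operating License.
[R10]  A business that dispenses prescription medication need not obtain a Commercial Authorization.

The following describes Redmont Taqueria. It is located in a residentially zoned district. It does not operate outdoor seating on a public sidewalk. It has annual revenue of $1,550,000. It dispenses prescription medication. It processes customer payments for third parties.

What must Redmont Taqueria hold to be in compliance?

Compliance License, Money Transmitter License, Operating Permit, Trade Registration

[R1] Trade Registration is required → Operating Permit also required.
[R2] revenue $1,550,000 ≤ $2,725,000; does not operate outdoor seating on a public sidewalk; dispenses prescription medication → Commercial License not required.
[R3] does not operate outdoor seating on a public sidewalk → Compliance Permit not required.
[R4] does not operate outdoor seating on a public sidewalk; revenue $1,550,000 ≥ $300,000 → Annual Authorization not required.
[R5] is located in a residentially zoned district → Commercial Authorization required.
[R6] processes customer payments for third parties → Money Transmitter License required.
[R7] is located in a residentially zoned district → Compliance License required.
[R8] revenue $1,550,000 ≤ $1,925,000 → Trade Registration required.
[R9] revenue $1,550,000 > $1,425,000; dispenses prescription medication → Operating License not required.
[R10] dispenses prescription medication → exempt from Commercial Authorization.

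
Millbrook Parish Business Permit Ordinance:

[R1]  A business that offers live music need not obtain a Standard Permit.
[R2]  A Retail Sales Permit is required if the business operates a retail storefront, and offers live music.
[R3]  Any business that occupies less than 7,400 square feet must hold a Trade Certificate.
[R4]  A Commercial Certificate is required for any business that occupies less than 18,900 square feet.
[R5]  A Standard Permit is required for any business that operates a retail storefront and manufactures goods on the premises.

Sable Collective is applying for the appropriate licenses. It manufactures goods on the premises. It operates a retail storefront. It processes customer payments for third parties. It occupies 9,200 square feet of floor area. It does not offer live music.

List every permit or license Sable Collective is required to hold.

[R1] does not offer live music → Standard Permit exemption does not apply.
[R2] operates a retail storefront; does not offer live music → Retail Sales Permit not required.
[R3] floor area 9,200 square feet ≥ 7,400 square feet → Trade Certificate not required.
[R4] floor area 9,200 square feet < 18,900 square feet → Commercial Certificate required.
[R5] operates a retail storefront; manufactures goods on the premises → Standard Permit required.

Commercial Certificate, Standard Permit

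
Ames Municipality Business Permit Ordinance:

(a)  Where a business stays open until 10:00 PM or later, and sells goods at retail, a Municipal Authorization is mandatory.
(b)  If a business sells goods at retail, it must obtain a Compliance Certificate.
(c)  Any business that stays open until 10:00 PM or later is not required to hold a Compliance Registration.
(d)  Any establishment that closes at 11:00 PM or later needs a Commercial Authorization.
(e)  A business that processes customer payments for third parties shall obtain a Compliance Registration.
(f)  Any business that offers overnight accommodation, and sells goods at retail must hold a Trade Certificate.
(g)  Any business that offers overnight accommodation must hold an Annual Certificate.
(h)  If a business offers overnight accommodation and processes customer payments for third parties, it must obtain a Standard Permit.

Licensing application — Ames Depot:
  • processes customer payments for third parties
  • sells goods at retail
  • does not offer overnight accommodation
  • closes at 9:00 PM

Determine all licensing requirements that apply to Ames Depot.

Compliance Certificate, Compliance Registration

(a) closes 9:00 PM, at/before 10:00 PM; sells goods at retail → Municipal Authorization not required.
(b) sells goods at retail → Compliance Certificate required.
(c) closes 9:00 PM, at/before 10:00 PM → Compliance Registration exemption does not apply.
(d) closes 9:00 PM, at/before 11:00 PM → Commercial Authorization not required.
(e) processes customer payments for third parties → Compliance Registration required.
(f) does not offer overnight accommodation; sells goods at retail → Trade Certificate not required.
(g) does not offer overnight accommodation → Annual Certificate not required.
(h) does not offer overnight accommodation; processes customer payments for third parties → Standard Permit not required.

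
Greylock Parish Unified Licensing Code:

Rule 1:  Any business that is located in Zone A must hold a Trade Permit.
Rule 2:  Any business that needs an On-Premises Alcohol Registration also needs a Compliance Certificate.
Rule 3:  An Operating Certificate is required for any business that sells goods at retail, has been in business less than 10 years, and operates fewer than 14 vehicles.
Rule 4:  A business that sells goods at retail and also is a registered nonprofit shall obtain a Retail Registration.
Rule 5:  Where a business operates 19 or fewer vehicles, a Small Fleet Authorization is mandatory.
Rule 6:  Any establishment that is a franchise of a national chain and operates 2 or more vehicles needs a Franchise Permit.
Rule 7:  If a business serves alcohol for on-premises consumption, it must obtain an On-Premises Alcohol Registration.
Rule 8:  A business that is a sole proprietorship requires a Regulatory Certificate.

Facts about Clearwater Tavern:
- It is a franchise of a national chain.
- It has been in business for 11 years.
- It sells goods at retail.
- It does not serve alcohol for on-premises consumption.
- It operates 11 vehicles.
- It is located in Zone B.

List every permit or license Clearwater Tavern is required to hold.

Rule 1: is located in Zone B (not: is located in Zone A) → Trade Permit not required.
Rule 2: On-Premises Alcohol Registration is not required → no effect.
Rule 3: sells goods at retail; years in business 11 ≥ 10; vehicles 11 < 14 → Operating Certificate not required.
Rule 4: sells goods at retail; is a franchise of a national chain (not: is a registered nonprofit) → Retail Registration not required.
Rule 5: vehicles 11 ≤ 19 → Small Fleet Authorization required.
Rule 6: is a franchise of a national chain; vehicles 11 ≥ 2 → Franchise Permit required.
Rule 7: does not serve alcohol for on-premises consumption → On-Premises Alcohol Registration not required.
Rule 8: is a franchise of a national chain (not: is a sole proprietorship) → Regulatory Certificate not required.

Franchise Permit, Small Fleet Authorization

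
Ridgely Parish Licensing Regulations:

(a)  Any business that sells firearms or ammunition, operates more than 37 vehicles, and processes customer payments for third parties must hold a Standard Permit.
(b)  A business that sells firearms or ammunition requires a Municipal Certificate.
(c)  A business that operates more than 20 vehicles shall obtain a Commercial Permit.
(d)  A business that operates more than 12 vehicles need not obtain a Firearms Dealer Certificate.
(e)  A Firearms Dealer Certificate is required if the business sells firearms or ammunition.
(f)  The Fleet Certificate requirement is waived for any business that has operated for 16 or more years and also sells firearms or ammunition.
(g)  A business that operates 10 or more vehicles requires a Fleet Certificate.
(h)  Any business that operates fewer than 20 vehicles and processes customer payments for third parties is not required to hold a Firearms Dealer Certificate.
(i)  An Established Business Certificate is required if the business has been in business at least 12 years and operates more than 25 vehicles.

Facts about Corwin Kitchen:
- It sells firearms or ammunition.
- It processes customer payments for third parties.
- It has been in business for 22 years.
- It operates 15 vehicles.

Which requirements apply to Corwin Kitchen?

Municipal Certificate

(a) sells firearms or ammunition; vehicles 15 ≤ 37; processes customer payments for third parties → Standard Permit not required.
(b) sells firearms or ammunition → Municipal Certificate required.
(c) vehicles 15 ≤ 20 → Commercial Permit not required.
(d) vehicles 15 > 12 → exempt from Firearms Dealer Certificate.
(e) sells firearms or ammunition → Firearms Dealer Certificate required.
(f) years in business 22 ≥ 16; sells firearms or ammunition → exempt from Fleet Certificate.
(g) vehicles 15 ≥ 10 → Fleet Certificate required.
(h) vehicles 15 < 20; processes customer payments for third parties → exempt from Firearms Dealer Certificate.
(i) years in business 22 ≥ 12; vehicles 15 ≤ 25 → Established Business Certificate not required.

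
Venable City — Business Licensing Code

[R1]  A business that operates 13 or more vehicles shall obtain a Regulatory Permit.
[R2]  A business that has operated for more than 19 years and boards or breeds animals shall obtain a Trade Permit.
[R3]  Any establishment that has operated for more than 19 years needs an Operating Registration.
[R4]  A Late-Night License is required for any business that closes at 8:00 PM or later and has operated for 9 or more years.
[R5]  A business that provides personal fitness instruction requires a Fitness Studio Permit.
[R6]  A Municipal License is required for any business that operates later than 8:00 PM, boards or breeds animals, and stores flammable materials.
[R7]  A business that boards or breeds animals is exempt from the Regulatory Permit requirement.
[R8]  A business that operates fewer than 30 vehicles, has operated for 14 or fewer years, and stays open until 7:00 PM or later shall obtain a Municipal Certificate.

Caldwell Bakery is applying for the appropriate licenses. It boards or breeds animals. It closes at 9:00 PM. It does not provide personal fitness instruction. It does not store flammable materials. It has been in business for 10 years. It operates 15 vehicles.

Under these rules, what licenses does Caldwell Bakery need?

[R1] vehicles 15 ≥ 13 → Regulatory Permit required.
[R2] years in business 10 ≤ 19; boards or breeds animals → Trade Permit not required.
[R3] years in business 10 ≤ 19 → Operating Registration not required.
[R4] closes 9:00 PM, after 8:00 PM; years in business 10 ≥ 9 → Late-Night License required.
[R5] does not provide personal fitness instruction → Fitness Studio Permit not required.
[R6] closes 9:00 PM, after 8:00 PM; boards or breeds animals; does not store flammable materials → Municipal License not required.
[R7] boards or breeds animals → exempt from Regulatory Permit.
[R8] vehicles 15 < 30; years in business 10 ≤ 14; closes 9:00 PM, after 7:00 PM → Municipal Certificate required.

Late-Night License, Municipal Certificate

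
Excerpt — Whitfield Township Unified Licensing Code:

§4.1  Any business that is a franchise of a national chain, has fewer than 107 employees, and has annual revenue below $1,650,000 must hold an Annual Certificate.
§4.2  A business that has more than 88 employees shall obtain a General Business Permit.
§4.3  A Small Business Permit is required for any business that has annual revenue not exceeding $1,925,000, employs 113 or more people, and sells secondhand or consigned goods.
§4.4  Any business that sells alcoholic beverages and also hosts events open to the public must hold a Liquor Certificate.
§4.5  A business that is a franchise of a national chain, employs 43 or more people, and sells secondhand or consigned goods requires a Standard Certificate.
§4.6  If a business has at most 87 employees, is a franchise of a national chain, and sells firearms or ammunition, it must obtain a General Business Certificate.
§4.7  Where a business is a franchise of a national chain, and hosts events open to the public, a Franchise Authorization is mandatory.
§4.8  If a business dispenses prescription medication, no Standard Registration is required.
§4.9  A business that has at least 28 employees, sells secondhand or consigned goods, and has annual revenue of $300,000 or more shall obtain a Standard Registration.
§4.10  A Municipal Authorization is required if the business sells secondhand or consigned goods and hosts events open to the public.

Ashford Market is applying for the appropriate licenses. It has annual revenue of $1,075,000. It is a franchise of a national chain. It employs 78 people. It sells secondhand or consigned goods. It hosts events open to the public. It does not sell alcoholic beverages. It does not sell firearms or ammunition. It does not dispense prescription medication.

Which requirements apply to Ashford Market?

Annual Certificate, Franchise Authorization, Municipal Authorization, Standard Certificate, Standard Registration

§4.1 is a franchise of a national chain; employees 78 < 107; revenue $1,075,000 < $1,650,000 → Annual Certificate required.
§4.2 employees 78 ≤ 88 → General Business Permit not required.
§4.3 revenue $1,075,000 ≤ $1,925,000; employees 78 < 113; sells secondhand or consigned goods → Small Business Permit not required.
§4.4 does not sell alcoholic beverages; hosts events open to the public → Liquor Certificate not required.
§4.5 is a franchise of a national chain; employees 78 ≥ 43; sells secondhand or consigned goods → Standard Certificate required.
§4.6 employees 78 ≤ 87; is a franchise of a national chain; does not sell firearms or ammunition → General Business Certificate not required.
§4.7 is a franchise of a national chain; hosts events open to the public → Franchise Authorization required.
§4.8 does not dispense prescription medication → Standard Registration exemption does not apply.
§4.9 employees 78 ≥ 28; sells secondhand or consigned goods; revenue $1,075,000 ≥ $300,000 → Standard Registration required.
§4.10 sells secondhand or consigned goods; hosts events open to the public → Municipal Authorization required.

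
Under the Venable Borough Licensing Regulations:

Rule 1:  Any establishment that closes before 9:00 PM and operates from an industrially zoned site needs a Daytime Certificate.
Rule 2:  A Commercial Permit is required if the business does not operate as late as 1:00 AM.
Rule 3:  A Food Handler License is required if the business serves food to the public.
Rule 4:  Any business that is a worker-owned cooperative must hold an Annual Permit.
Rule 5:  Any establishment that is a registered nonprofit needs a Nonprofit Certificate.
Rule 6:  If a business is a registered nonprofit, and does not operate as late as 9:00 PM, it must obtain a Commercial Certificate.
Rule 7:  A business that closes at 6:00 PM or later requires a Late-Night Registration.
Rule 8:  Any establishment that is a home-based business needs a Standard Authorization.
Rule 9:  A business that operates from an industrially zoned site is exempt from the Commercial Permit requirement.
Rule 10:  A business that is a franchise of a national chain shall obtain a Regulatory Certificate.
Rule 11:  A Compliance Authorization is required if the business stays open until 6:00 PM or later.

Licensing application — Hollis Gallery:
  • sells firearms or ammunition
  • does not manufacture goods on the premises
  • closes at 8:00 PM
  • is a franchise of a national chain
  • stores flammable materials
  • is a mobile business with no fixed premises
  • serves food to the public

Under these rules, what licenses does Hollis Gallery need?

Commercial Permit, Compliance Authorization, Food Handler License, Late-Night Registration, Regulatory Certificate

Rule 1: closes 8:00 PM, at/before 9:00 PM; is a mobile business with no fixed premises (not: operates from an industrially zoned site) → Daytime Certificate not required.
Rule 2: closes 8:00 PM, at/before 1:00 AM → Commercial Permit required.
Rule 3: serves food to the public → Food Handler License required.
Rule 4: is a franchise of a national chain (not: is a worker-owned cooperative) → Annual Permit not required.
Rule 5: is a franchise of a national chain (not: is a registered nonprofit) → Nonprofit Certificate not required.
Rule 6: is a franchise of a national chain (not: is a registered nonprofit); closes 8:00 PM, at/before 9:00 PM → Commercial Certificate not required.
Rule 7: closes 8:00 PM, after 6:00 PM → Late-Night Registration required.
Rule 8: is a mobile business with no fixed premises (not: is a home-based business) → Standard Authorization not required.
Rule 9: is a mobile business with no fixed premises (not: operates from an industrially zoned site) → Commercial Permit exemption does not apply.
Rule 10: is a franchise of a national chain → Regulatory Certificate required.
Rule 11: closes 8:00 PM, after 6:00 PM → Compliance Authorization required.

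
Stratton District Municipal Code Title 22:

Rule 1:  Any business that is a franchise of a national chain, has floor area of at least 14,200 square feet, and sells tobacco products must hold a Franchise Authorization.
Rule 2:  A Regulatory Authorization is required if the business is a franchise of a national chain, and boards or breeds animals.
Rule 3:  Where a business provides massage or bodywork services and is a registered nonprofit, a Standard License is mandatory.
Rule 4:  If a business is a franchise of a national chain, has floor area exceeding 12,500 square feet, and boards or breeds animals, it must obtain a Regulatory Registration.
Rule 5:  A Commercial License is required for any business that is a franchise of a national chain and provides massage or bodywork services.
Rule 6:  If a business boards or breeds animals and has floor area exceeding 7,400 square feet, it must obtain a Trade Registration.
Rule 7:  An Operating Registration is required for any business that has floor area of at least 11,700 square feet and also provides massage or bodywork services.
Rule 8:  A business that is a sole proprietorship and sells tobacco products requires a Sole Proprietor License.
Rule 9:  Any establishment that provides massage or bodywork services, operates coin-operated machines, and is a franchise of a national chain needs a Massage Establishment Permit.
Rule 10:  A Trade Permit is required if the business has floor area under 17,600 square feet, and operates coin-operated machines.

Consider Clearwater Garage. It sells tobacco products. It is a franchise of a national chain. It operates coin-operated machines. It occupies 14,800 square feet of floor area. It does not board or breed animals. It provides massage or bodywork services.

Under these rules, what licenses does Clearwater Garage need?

Commercial License, Franchise Authorization, Massage Establishment Permit, Operating Registration, Trade Permit

Rule 1: is a franchise of a national chain; floor area 14,800 square feet ≥ 14,200 square feet; sells tobacco products → Franchise Authorization required.
Rule 2: is a franchise of a national chain; does not board or breed animals → Regulatory Authorization not required.
Rule 3: provides massage or bodywork services; is a franchise of a national chain (not: is a registered nonprofit) → Standard License not required.
Rule 4: is a franchise of a national chain; floor area 14,800 square feet > 12,500 square feet; does not board or breed animals → Regulatory Registration not required.
Rule 5: is a franchise of a national chain; provides massage or bodywork services → Commercial License required.
Rule 6: does not board or breed animals; floor area 14,800 square feet > 7,400 square feet → Trade Registration not required.
Rule 7: floor area 14,800 square feet ≥ 11,700 square feet; provides massage or bodywork services → Operating Registration required.
Rule 8: is a franchise of a national chain (not: is a sole proprietorship); sells tobacco products → Sole Proprietor License not required.
Rule 9: provides massage or bodywork services; operates coin-operated machines; is a franchise of a national chain → Massage Establishment Permit required.
Rule 10: floor area 14,800 square feet < 17,600 square feet; operates coin-operated machines → Trade Permit required.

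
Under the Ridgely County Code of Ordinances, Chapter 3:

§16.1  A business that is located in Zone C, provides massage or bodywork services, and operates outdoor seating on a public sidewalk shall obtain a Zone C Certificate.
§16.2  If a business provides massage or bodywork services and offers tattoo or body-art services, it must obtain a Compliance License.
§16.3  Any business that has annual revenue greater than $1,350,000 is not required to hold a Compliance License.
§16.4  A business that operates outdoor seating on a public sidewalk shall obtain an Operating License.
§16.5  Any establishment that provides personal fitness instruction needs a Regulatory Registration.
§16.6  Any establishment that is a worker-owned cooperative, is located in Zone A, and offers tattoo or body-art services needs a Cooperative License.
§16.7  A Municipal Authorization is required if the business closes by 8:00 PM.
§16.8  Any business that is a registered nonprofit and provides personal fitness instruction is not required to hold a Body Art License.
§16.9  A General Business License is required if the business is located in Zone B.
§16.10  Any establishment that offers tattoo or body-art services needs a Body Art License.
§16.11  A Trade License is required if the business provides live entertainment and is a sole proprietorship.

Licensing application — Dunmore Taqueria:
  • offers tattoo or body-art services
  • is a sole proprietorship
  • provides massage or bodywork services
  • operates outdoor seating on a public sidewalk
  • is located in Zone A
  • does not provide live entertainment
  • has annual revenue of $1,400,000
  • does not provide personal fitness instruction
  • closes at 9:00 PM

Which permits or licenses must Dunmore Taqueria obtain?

§16.1 is located in Zone A (not: is located in Zone C); provides massage or bodywork services; operates outdoor seating on a public sidewalk → Zone C Certificate not required.
§16.2 provides massage or bodywork services; offers tattoo or body-art services → Compliance License required.
§16.3 revenue $1,400,000 > $1,350,000 → exempt from Compliance License.
§16.4 operates outdoor seating on a public sidewalk → Operating License required.
§16.5 does not provide personal fitness instruction → Regulatory Registration not required.
§16.6 is a sole proprietorship (not: is a worker-owned cooperative); is located in Zone A; offers tattoo or body-art services → Cooperative License not required.
§16.7 closes 9:00 PM, after 8:00 PM → Municipal Authorization not required.
§16.8 is a sole proprietorship (not: is a registered nonprofit); does not provide personal fitness instruction → Body Art License exemption does not apply.
§16.9 is located in Zone A (not: is located in Zone B) → General Business License not required.
§16.10 offers tattoo or body-art services → Body Art License required.
§16.11 does not provide live entertainment; is a sole proprietorship → Trade License not required.

Body Art License, Operating License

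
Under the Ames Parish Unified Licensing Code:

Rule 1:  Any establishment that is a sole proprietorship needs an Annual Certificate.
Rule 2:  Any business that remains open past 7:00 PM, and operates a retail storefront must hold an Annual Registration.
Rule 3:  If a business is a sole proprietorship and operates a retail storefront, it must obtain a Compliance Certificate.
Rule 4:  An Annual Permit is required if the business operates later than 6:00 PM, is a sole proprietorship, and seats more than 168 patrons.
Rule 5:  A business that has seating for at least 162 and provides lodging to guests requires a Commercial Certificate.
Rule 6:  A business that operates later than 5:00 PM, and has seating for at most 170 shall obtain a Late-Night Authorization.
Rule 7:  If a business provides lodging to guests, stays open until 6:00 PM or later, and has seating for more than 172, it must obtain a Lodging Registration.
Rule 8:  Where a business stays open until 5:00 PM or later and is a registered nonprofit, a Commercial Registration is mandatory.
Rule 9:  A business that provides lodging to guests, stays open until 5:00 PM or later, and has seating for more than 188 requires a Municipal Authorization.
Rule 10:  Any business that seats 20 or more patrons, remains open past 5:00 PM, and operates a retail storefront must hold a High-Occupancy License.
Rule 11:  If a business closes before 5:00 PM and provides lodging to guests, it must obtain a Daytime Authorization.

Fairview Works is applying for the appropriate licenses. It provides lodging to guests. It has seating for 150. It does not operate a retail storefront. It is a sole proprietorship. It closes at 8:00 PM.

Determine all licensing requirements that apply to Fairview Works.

Annual Certificate, Late-Night Authorization

Rule 1: is a sole proprietorship → Annual Certificate required.
Rule 2: closes 8:00 PM, after 7:00 PM; does not operate a retail storefront → Annual Registration not required.
Rule 3: is a sole proprietorship; does not operate a retail storefront → Compliance Certificate not required.
Rule 4: closes 8:00 PM, after 6:00 PM; is a sole proprietorship; seating 150 ≤ 168 → Annual Permit not required.
Rule 5: seating 150 < 162; provides lodging to guests → Commercial Certificate not required.
Rule 6: closes 8:00 PM, after 5:00 PM; seating 150 ≤ 170 → Late-Night Authorization required.
Rule 7: provides lodging to guests; closes 8:00 PM, after 6:00 PM; seating 150 ≤ 172 → Lodging Registration not required.
Rule 8: closes 8:00 PM, after 5:00 PM; is a sole proprietorship (not: is a registered nonprofit) → Commercial Registration not required.
Rule 9: provides lodging to guests; closes 8:00 PM, after 5:00 PM; seating 150 ≤ 188 → Municipal Authorization not required.
Rule 10: seating 150 ≥ 20; closes 8:00 PM, after 5:00 PM; does not operate a retail storefront → High-Occupancy License not required.
Rule 11: closes 8:00 PM, after 5:00 PM; provides lodging to guests → Daytime Authorization not required.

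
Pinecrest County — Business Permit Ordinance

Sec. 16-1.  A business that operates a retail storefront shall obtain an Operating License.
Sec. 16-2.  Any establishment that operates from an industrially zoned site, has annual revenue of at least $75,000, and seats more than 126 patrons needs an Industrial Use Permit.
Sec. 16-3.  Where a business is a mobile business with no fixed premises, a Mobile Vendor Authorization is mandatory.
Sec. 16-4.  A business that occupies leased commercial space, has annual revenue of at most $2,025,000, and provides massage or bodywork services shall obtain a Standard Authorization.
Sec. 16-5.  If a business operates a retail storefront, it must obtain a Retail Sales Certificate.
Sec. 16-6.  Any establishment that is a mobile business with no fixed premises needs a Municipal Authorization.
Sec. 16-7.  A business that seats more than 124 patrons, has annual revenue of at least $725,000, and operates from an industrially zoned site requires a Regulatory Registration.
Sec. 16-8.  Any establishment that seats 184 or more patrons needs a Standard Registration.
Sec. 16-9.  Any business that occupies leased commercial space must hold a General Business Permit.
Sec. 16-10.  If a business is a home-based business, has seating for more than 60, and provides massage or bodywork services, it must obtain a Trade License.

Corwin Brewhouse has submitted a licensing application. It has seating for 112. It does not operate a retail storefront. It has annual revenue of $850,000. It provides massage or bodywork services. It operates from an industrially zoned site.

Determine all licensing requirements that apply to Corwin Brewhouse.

Sec. 16-1. does not operate a retail storefront → Operating License not required.
Sec. 16-2. operates from an industrially zoned site; revenue $850,000 ≥ $75,000; seating 112 ≤ 126 → Industrial Use Permit not required.
Sec. 16-3. operates from an industrially zoned site (not: is a mobile business with no fixed premises) → Mobile Vendor Authorization not required.
Sec. 16-4. operates from an industrially zoned site (not: occupies leased commercial space); revenue $850,000 ≤ $2,025,000; provides massage or bodywork services → Standard Authorization not required.
Sec. 16-5. does not operate a retail storefront → Retail Sales Certificate not required.
Sec. 16-6. operates from an industrially zoned site (not: is a mobile business with no fixed premises) → Municipal Authorization not required.
Sec. 16-7. seating 112 ≤ 124; revenue $850,000 ≥ $725,000; operates from an industrially zoned site → Regulatory Registration not required.
Sec. 16-8. seating 112 < 184 → Standard Registration not required.
Sec. 16-9. operates from an industrially zoned site (not: occupies leased commercial space) → General Business Permit not required.
Sec. 16-10. operates from an industrially zoned site (not: is a home-based business); seating 112 > 60; provides massage or bodywork services → Trade License not required.

None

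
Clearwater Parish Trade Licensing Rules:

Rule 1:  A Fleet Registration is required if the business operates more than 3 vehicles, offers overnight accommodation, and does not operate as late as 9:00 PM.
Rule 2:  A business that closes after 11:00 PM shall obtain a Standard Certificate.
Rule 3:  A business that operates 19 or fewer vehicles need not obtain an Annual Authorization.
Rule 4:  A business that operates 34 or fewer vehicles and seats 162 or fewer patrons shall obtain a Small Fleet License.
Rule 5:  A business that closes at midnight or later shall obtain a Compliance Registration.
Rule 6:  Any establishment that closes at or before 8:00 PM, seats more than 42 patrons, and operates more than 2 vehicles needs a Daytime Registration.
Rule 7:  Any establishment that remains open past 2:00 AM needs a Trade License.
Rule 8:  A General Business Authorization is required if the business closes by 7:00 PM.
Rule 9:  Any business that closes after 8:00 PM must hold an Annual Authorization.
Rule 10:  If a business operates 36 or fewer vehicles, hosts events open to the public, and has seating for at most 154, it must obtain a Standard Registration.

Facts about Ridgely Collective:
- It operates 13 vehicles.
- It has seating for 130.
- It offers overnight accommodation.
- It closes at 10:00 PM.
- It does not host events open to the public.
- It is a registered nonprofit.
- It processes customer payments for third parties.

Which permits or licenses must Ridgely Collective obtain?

Rule 1: vehicles 13 > 3; offers overnight accommodation; closes 10:00 PM, after 9:00 PM → Fleet Registration not required.
Rule 2: closes 10:00 PM, at/before 11:00 PM → Standard Certificate not required.
Rule 3: vehicles 13 ≤ 19 → exempt from Annual Authorization.
Rule 4: vehicles 13 ≤ 34; seating 130 ≤ 162 → Small Fleet License required.
Rule 5: closes 10:00 PM, at/before midnight → Compliance Registration not required.
Rule 6: closes 10:00 PM, after 8:00 PM; seating 130 > 42; vehicles 13 > 2 → Daytime Registration not required.
Rule 7: closes 10:00 PM, at/before 2:00 AM → Trade License not required.
Rule 8: closes 10:00 PM, after 7:00 PM → General Business Authorization not required.
Rule 9: closes 10:00 PM, after 8:00 PM → Annual Authorization required.
Rule 10: vehicles 13 ≤ 36; does not host events open to the public; seating 130 ≤ 154 → Standard Registration not required.

Small Fleet License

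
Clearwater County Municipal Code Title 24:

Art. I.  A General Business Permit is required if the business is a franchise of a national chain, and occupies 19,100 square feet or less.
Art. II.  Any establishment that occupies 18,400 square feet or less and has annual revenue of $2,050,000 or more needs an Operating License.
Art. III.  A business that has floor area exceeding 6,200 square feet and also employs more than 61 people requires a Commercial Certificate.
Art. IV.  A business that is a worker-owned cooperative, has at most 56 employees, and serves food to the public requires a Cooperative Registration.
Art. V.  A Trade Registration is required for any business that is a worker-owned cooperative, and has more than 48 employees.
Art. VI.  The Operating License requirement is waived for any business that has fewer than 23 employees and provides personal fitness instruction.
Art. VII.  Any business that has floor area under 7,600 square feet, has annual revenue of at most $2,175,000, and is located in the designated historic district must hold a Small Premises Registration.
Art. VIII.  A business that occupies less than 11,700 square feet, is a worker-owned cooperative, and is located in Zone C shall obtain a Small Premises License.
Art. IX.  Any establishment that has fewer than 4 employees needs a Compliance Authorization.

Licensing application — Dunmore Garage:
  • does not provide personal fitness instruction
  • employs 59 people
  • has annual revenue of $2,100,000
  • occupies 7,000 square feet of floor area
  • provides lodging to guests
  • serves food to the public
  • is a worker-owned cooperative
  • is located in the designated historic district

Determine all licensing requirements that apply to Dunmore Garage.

Art. I. is a worker-owned cooperative (not: is a franchise of a national chain); floor area 7,000 square feet ≤ 19,100 square feet → General Business Permit not required.
Art. II. floor area 7,000 square feet ≤ 18,400 square feet; revenue $2,100,000 ≥ $2,050,000 → Operating License required.
Art. III. floor area 7,000 square feet > 6,200 square feet; employees 59 ≤ 61 → Commercial Certificate not required.
Art. IV. is a worker-owned cooperative; employees 59 > 56; serves food to the public → Cooperative Registration not required.
Art. V. is a worker-owned cooperative; employees 59 > 48 → Trade Registration required.
Art. VI. employees 59 ≥ 23; does not provide personal fitness instruction → Operating License exemption does not apply.
Art. VII. floor area 7,000 square feet < 7,600 square feet; revenue $2,100,000 ≤ $2,175,000; is located in the designated historic district → Small Premises Registration required.
Art. VIII. floor area 7,000 square feet < 11,700 square feet; is a worker-owned cooperative; is located in the designated historic district (not: is located in Zone C) → Small Premises License not required.
Art. IX. employees 59 ≥ 4 → Compliance Authorization not required.

Operating License, Small Premises Registration, Trade Registration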